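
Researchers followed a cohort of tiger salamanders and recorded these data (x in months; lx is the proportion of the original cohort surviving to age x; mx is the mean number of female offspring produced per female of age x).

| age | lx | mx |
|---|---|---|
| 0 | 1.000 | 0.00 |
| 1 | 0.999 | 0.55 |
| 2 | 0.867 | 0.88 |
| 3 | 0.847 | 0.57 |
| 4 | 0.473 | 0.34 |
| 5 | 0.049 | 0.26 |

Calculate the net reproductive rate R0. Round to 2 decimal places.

1.97

lx·mx by age: 0, 0.54945, 0.76296, 0.48279, 0.16082, 0.01274
R0 = Σ lx·mx = 1.96876 → 1.97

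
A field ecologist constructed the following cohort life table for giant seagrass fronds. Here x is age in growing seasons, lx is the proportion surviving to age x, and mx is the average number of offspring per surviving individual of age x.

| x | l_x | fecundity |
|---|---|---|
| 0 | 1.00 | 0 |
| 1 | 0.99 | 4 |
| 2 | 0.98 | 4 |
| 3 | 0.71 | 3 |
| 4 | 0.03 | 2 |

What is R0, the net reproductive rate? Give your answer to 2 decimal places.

10.07

lx·mx by age: 0, 3.96, 3.92, 2.13, 0.06
R0 = Σ lx·mx = 10.07 → 10.07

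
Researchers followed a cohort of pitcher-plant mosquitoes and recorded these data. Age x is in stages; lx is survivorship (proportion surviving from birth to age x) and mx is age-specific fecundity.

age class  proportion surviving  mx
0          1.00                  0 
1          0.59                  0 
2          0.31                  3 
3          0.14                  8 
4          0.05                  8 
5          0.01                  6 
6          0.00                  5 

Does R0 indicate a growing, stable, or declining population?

growing

R0 = Σ lx·mx = 0 + 0 + 0.93 + 1.12 + 0.4 + 0.06 + 0 = 2.51
R0 > 1, so the population is growing.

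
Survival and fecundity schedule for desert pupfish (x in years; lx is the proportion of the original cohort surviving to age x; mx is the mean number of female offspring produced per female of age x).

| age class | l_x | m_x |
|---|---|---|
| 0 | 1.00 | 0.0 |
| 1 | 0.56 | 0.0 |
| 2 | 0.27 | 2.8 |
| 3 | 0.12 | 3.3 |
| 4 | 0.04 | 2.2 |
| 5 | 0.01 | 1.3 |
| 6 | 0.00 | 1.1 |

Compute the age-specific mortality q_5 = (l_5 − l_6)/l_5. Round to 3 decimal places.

1.000

q_5 = (l_5 − l_6) / l_5 = (0.01 − 0) / 0.01
     = 0.01 / 0.01 = 1 → 1.000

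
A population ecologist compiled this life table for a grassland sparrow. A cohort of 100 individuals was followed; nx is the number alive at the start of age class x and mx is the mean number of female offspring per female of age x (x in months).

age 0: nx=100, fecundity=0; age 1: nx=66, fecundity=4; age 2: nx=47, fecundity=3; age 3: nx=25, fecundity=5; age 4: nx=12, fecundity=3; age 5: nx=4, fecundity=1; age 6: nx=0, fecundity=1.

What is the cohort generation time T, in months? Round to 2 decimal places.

lx = nx/n0 = nx/100: 1, 0.66, 0.47, 0.25, 0.12, 0.04, 0
lx·mx: 0, 2.64, 1.41, 1.25, 0.36, 0.04, 0 → R0 = 5.7
x·lx·mx: 0, 2.64, 2.82, 3.75, 1.44, 0.2, 0 → Σ = 10.85
T = 10.85 / 5.7 = 1.903509… → 1.90

1.90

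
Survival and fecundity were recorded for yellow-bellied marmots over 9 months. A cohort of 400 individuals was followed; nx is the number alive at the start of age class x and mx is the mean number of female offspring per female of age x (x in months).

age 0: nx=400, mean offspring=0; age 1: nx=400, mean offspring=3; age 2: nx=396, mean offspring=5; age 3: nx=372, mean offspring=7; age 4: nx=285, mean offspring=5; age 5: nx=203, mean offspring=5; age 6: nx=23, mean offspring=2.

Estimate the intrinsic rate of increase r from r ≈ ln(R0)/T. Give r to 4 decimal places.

1.0427

lx = nx/n0 = nx/400: 1, 1, 0.99, 0.93, 0.7125, 0.5075, 0.0575
R0 = Σ lx·mx = 0 + 3 + 4.95 + 6.51 + 3.5625 + 2.5375 + 0.115 = 20.675
Σ x·lx·mx = 60.0575; T = 60.0575/20.675 = 2.90484…
r ≈ ln(R0)/T = ln(20.675)/2.90484… = 1.042718… → 1.0427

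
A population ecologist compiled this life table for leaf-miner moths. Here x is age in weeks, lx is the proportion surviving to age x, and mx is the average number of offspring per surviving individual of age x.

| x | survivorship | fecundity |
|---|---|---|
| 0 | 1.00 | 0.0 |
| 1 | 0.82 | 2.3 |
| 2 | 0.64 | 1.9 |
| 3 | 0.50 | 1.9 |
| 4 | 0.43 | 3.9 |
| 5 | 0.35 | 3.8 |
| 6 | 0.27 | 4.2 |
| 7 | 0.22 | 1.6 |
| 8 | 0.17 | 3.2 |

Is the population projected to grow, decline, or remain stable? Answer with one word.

growing

R0 = Σ lx·mx = 0 + 1.886 + 1.216 + 0.95 + 1.677 + 1.33 + 1.134 + 0.352 + 0.544 = 9.089
R0 > 1, so the population is growing.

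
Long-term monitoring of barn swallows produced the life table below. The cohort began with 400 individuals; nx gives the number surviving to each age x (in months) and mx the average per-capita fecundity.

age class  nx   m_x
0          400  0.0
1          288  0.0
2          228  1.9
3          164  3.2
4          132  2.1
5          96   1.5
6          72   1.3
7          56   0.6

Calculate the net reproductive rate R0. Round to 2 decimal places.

3.77

lx = nx/n0 = nx/400: 1, 0.72, 0.57, 0.41, 0.33, 0.24, 0.18, 0.14
lx·mx by age: 0, 0, 1.083, 1.312, 0.693, 0.36, 0.234, 0.084
R0 = Σ lx·mx = 3.766 → 3.77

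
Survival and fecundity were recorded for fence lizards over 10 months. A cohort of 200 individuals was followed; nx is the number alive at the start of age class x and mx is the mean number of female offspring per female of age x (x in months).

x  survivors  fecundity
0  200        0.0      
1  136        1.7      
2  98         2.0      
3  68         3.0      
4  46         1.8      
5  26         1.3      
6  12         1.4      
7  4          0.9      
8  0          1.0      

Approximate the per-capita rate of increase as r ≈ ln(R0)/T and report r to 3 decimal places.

lx = nx/n0 = nx/200: 1, 0.68, 0.49, 0.34, 0.23, 0.13, 0.06, 0.02, 0
R0 = Σ lx·mx = 0 + 1.156 + 0.98 + 1.02 + 0.414 + 0.169 + 0.084 + 0.018 + 0 = 3.841
Σ x·lx·mx = 9.307; T = 9.307/3.841 = 2.42307…
r ≈ ln(R0)/T = ln(3.841)/2.42307… = 0.55538… → 0.555

0.555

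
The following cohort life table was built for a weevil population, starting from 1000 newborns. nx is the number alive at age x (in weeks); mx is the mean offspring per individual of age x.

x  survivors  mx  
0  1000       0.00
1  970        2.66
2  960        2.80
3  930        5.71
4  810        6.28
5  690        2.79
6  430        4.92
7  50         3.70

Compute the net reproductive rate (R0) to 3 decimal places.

lx = nx/n0 = nx/1000: 1, 0.97, 0.96, 0.93, 0.81, 0.69, 0.43, 0.05
lx·mx by age: 0, 2.5802, 2.688, 5.3103, 5.0868, 1.9251, 2.1156, 0.185
R0 = Σ lx·mx = 19.891 → 19.891

19.891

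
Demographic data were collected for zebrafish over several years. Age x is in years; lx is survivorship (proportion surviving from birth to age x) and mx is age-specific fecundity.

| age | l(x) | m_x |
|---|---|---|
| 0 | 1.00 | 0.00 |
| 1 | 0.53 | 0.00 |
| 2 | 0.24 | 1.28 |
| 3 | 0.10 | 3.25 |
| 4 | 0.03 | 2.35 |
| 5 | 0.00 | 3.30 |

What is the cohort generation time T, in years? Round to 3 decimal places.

2.663

lx·mx: 0, 0, 0.3072, 0.325, 0.0705, 0 → R0 = 0.7027
x·lx·mx: 0, 0, 0.6144, 0.975, 0.282, 0 → Σ = 1.8714
T = 1.8714 / 0.7027 = 2.663156… → 2.663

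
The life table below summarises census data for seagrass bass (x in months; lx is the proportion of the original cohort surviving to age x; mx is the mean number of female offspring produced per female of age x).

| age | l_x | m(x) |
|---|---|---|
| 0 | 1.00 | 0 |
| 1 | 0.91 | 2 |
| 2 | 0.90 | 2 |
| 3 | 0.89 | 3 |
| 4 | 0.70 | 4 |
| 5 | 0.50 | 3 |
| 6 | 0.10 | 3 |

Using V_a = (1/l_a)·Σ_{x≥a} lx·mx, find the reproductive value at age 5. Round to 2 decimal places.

3.60

lx·mx for x ≥ 5: 1.5, 0.3 → sum = 1.8
V_5 = 1.8 / l_5 = 1.8 / 0.5 = 3.6 → 3.60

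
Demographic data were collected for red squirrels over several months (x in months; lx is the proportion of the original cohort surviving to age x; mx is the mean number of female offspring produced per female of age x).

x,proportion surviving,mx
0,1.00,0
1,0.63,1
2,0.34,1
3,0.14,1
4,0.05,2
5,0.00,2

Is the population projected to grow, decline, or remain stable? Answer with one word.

R0 = Σ lx·mx = 0 + 0.63 + 0.34 + 0.14 + 0.1 + 0 = 1.21
R0 > 1, so the population is growing.

growing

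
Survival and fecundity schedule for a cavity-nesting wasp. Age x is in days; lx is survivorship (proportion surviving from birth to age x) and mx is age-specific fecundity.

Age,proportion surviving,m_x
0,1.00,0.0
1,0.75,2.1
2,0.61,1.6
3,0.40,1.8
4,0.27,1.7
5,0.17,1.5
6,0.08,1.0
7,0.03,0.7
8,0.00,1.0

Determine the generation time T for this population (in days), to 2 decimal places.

lx·mx: 0, 1.575, 0.976, 0.72, 0.459, 0.255, 0.08, 0.021, 0 → R0 = 4.086
x·lx·mx: 0, 1.575, 1.952, 2.16, 1.836, 1.275, 0.48, 0.147, 0 → Σ = 9.425
T = 9.425 / 4.086 = 2.306657… → 2.31

2.31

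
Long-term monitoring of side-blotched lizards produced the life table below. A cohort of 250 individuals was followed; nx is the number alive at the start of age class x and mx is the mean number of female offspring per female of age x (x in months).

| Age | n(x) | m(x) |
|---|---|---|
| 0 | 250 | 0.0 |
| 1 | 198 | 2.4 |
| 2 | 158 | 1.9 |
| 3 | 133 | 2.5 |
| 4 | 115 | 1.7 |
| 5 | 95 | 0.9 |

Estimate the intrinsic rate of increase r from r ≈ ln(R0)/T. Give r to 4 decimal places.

lx = nx/n0 = nx/250: 1, 0.792, 0.632, 0.532, 0.46, 0.38
R0 = Σ lx·mx = 0 + 1.9008 + 1.2008 + 1.33 + 0.782 + 0.342 = 5.5556
Σ x·lx·mx = 13.1304; T = 13.1304/5.5556 = 2.36345…
r ≈ ln(R0)/T = ln(5.5556)/2.36345… = 0.725551… → 0.7256

0.7256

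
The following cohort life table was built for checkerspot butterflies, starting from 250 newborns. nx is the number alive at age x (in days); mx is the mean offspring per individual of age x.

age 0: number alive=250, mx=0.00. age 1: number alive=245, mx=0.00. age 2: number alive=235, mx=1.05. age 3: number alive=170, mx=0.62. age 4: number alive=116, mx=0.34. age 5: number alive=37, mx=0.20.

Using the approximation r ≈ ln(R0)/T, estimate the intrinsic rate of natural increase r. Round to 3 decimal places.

lx = nx/n0 = nx/250: 1, 0.98, 0.94, 0.68, 0.464, 0.148
R0 = Σ lx·mx = 0 + 0 + 0.987 + 0.4216 + 0.15776 + 0.0296 = 1.59596
Σ x·lx·mx = 4.01784; T = 4.01784/1.59596 = 2.51751…
r ≈ ln(R0)/T = ln(1.59596)/2.51751… = 0.18569… → 0.186

0.186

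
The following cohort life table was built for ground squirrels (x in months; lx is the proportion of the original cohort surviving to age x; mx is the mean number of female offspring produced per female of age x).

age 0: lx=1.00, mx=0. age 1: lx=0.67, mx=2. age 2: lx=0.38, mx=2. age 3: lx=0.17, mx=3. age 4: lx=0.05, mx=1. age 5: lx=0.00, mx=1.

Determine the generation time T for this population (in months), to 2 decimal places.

1.73

lx·mx: 0, 1.34, 0.76, 0.51, 0.05, 0 → R0 = 2.66
x·lx·mx: 0, 1.34, 1.52, 1.53, 0.2, 0 → Σ = 4.59
T = 4.59 / 2.66 = 1.725564… → 1.73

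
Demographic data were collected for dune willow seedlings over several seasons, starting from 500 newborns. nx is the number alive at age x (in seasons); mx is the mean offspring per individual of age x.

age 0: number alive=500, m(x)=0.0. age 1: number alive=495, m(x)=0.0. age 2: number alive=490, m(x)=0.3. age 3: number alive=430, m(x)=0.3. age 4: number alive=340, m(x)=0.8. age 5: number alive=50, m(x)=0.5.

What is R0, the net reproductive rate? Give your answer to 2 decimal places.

lx = nx/n0 = nx/500: 1, 0.99, 0.98, 0.86, 0.68, 0.1
lx·mx by age: 0, 0, 0.294, 0.258, 0.544, 0.05
R0 = Σ lx·mx = 1.146 → 1.15

1.15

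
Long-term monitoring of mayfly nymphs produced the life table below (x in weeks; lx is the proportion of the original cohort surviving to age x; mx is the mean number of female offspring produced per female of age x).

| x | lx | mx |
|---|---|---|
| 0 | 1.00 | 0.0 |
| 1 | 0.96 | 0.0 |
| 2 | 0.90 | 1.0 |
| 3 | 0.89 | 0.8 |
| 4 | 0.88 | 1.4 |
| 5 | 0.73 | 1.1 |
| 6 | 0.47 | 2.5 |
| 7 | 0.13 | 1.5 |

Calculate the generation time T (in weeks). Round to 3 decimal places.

lx·mx: 0, 0, 0.9, 0.712, 1.232, 0.803, 1.175, 0.195 → R0 = 5.017
x·lx·mx: 0, 0, 1.8, 2.136, 4.928, 4.015, 7.05, 1.365 → Σ = 21.294
T = 21.294 / 5.017 = 4.244369… → 4.244

4.244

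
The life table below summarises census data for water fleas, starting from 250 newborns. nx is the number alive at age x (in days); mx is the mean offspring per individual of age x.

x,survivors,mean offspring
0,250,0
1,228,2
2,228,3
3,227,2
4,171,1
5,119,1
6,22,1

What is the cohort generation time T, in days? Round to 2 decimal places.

2.41

lx = nx/n0 = nx/250: 1, 0.912, 0.912, 0.908, 0.684, 0.476, 0.088
lx·mx: 0, 1.824, 2.736, 1.816, 0.684, 0.476, 0.088 → R0 = 7.624
x·lx·mx: 0, 1.824, 5.472, 5.448, 2.736, 2.38, 0.528 → Σ = 18.388
T = 18.388 / 7.624 = 2.411857… → 2.41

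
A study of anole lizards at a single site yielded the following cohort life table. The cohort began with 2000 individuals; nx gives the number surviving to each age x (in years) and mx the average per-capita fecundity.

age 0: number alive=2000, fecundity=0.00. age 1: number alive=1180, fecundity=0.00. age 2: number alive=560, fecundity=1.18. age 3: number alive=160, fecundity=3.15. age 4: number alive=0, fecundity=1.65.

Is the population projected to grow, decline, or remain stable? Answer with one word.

declining

lx = nx/n0 = nx/2000: 1, 0.59, 0.28, 0.08, 0
R0 = Σ lx·mx = 0 + 0 + 0.3304 + 0.252 + 0 = 0.5824
R0 < 1, so the population is declining.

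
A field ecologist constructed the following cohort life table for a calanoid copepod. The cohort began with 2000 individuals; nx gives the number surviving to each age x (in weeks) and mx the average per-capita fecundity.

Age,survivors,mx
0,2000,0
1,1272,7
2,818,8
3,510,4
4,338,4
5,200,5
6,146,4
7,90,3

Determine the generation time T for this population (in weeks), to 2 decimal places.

lx = nx/n0 = nx/2000: 1, 0.636, 0.409, 0.255, 0.169, 0.1, 0.073, 0.045
lx·mx: 0, 4.452, 3.272, 1.02, 0.676, 0.5, 0.292, 0.135 → R0 = 10.347
x·lx·mx: 0, 4.452, 6.544, 3.06, 2.704, 2.5, 1.752, 0.945 → Σ = 21.957
T = 21.957 / 10.347 = 2.122064… → 2.12

2.12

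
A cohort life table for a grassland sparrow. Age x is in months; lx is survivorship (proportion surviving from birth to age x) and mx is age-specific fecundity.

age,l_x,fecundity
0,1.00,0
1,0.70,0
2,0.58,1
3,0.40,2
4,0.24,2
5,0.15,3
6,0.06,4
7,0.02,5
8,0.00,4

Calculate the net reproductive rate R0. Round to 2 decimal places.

lx·mx by age: 0, 0, 0.58, 0.8, 0.48, 0.45, 0.24, 0.1, 0
R0 = Σ lx·mx = 2.65 → 2.65

2.65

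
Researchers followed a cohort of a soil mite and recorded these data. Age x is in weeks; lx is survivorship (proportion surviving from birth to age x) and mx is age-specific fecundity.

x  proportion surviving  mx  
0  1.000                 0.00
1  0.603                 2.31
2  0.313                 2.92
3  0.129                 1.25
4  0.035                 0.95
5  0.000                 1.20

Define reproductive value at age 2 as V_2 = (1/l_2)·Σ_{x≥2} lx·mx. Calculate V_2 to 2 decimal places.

3.54

lx·mx for x ≥ 2: 0.91396, 0.16125, 0.03325, 0 → sum = 1.10846
V_2 = 1.10846 / l_2 = 1.10846 / 0.313 = 3.541406… → 3.54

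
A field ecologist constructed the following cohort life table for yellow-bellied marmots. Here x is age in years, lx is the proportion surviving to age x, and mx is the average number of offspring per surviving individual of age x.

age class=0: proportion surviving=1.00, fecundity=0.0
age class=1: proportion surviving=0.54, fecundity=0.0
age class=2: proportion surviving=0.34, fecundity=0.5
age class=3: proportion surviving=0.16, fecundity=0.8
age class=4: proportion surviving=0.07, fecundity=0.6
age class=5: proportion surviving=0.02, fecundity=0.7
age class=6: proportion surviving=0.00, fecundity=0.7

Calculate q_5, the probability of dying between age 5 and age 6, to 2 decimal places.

1.00

q_5 = (l_5 − l_6) / l_5 = (0.02 − 0) / 0.02
     = 0.02 / 0.02 = 1 → 1.00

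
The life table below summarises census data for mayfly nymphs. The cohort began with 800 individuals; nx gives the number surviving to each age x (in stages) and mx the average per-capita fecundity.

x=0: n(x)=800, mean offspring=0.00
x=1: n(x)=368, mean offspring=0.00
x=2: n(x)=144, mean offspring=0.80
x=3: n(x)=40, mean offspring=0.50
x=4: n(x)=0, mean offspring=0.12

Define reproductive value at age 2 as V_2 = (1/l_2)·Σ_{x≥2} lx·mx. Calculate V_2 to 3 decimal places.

0.939

lx = nx/n0 = nx/800: 1, 0.46, 0.18, 0.05, 0
lx·mx for x ≥ 2: 0.144, 0.025, 0 → sum = 0.169
V_2 = 0.169 / l_2 = 0.169 / 0.18 = 0.938889… → 0.939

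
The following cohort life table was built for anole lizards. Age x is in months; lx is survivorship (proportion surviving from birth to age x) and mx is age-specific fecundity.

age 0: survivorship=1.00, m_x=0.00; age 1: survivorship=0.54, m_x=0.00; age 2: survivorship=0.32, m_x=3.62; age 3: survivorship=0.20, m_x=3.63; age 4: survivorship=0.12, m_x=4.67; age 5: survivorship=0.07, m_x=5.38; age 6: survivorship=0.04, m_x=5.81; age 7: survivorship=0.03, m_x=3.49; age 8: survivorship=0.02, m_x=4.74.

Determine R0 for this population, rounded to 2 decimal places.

3.25

lx·mx by age: 0, 0, 1.1584, 0.726, 0.5604, 0.3766, 0.2324, 0.1047, 0.0948
R0 = Σ lx·mx = 3.2533 → 3.25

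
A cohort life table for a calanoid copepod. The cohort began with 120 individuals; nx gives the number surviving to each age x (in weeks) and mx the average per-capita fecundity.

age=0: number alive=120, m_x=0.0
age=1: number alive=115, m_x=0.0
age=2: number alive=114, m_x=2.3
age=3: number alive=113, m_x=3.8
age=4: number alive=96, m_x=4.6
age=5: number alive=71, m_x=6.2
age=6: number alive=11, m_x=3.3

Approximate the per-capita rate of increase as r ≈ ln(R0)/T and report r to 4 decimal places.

lx = nx/n0 = nx/120: 1, 0.95833…, 0.95, 0.94167…, 0.8, 0.59167…, 0.09167…
R0 = Σ lx·mx = 0 + 0 + 2.185 + 3.57833… + 3.68 + 3.66833… + 0.3025… = 13.414167…
Σ x·lx·mx = 49.981667…; T = 49.981667…/13.414167… = 3.72604…
r ≈ ln(R0)/T = ln(13.414167…)/3.72604… = 0.696803… → 0.6968

0.6968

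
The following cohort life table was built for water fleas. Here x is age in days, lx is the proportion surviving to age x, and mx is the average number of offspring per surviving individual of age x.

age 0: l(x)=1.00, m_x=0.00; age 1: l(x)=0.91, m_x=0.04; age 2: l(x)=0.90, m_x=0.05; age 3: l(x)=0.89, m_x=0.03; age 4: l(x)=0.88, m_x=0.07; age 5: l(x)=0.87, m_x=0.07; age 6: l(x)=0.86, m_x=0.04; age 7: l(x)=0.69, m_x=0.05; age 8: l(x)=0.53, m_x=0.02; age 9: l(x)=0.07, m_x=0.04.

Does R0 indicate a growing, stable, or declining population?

R0 = Σ lx·mx = 0 + 0.0364 + 0.045 + 0.0267 + 0.0616 + 0.0609 + 0.0344 + 0.0345 + 0.0106 + 0.0028 = 0.3129
R0 < 1, so the population is declining.

declining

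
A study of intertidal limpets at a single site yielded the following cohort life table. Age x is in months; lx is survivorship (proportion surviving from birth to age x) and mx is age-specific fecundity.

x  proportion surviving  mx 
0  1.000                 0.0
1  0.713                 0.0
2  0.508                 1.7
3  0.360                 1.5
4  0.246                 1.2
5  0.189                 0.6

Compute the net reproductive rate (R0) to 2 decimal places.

1.81

lx·mx by age: 0, 0, 0.8636, 0.54, 0.2952, 0.1134
R0 = Σ lx·mx = 1.8122 → 1.81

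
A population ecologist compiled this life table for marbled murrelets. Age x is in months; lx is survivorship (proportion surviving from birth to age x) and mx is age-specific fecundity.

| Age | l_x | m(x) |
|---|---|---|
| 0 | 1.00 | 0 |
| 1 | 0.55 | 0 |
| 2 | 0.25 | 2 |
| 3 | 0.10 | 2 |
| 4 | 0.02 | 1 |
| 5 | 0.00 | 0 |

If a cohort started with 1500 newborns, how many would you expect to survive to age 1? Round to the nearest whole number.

Expected survivors = N0 · l_1 = 1500 × 0.55 = 825 → 825

825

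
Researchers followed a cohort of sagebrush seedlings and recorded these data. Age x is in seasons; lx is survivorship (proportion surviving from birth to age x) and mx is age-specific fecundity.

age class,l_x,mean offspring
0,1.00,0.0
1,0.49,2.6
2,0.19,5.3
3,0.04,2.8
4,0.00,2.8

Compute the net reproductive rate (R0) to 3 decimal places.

2.393

lx·mx by age: 0, 1.274, 1.007, 0.112, 0
R0 = Σ lx·mx = 2.393 → 2.393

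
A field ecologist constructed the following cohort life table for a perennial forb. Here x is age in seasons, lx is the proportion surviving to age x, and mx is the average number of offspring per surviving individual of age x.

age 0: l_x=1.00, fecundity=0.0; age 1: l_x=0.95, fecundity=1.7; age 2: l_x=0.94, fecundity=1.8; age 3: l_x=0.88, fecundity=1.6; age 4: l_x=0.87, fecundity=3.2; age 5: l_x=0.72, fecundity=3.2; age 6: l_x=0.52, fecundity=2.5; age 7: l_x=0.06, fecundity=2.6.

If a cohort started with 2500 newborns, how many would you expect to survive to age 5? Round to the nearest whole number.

1800

Expected survivors = N0 · l_5 = 2500 × 0.72 = 1800 → 1800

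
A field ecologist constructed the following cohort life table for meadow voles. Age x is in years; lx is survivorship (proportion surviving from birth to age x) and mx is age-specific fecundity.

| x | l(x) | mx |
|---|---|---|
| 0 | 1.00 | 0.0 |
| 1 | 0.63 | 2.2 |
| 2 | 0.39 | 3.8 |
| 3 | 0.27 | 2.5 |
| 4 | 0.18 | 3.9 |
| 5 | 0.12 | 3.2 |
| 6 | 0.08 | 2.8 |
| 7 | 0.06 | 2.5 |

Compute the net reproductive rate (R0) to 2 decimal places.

5.00

lx·mx by age: 0, 1.386, 1.482, 0.675, 0.702, 0.384, 0.224, 0.15
R0 = Σ lx·mx = 5.003 → 5.00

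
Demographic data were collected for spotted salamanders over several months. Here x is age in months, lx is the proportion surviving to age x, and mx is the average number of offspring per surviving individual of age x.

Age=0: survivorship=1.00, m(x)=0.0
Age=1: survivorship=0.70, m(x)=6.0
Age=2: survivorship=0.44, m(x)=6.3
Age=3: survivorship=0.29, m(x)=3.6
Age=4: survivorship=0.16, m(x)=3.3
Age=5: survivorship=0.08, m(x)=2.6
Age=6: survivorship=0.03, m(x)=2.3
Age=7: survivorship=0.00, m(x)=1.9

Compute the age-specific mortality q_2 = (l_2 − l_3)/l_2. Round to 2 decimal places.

0.34

q_2 = (l_2 − l_3) / l_2 = (0.44 − 0.29) / 0.44
     = 0.15 / 0.44 = 0.340909… → 0.34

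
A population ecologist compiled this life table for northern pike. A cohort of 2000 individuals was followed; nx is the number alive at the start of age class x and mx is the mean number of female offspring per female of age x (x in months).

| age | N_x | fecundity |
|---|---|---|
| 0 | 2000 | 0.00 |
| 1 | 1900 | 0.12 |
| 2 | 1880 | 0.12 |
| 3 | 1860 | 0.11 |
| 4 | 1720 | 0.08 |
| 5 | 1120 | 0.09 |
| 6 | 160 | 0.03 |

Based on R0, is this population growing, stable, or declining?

lx = nx/n0 = nx/2000: 1, 0.95, 0.94, 0.93, 0.86, 0.56, 0.08
R0 = Σ lx·mx = 0 + 0.114 + 0.1128 + 0.1023 + 0.0688 + 0.0504 + 0.0024 = 0.4507
R0 < 1, so the population is declining.

declining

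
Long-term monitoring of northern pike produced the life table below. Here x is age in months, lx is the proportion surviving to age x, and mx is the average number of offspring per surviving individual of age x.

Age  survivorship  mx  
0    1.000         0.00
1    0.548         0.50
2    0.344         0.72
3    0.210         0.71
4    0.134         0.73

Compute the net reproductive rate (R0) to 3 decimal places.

0.769

lx·mx by age: 0, 0.274, 0.24768, 0.1491, 0.09782
R0 = Σ lx·mx = 0.7686 → 0.769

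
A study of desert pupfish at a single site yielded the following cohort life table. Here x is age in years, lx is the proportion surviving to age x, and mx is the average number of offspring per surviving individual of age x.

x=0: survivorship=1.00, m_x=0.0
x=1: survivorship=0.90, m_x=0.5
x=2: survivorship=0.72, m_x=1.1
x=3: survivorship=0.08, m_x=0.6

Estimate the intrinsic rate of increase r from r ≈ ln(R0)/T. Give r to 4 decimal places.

R0 = Σ lx·mx = 0 + 0.45 + 0.792 + 0.048 = 1.29
Σ x·lx·mx = 2.178; T = 2.178/1.29 = 1.68837…
r ≈ ln(R0)/T = ln(1.29)/1.68837… = 0.150821… → 0.1508

0.1508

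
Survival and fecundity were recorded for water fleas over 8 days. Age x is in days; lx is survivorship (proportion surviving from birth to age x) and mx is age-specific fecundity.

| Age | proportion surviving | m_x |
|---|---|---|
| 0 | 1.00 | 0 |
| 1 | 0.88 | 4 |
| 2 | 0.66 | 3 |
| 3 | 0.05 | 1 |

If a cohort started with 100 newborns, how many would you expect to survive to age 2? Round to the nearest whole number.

Expected survivors = N0 · l_2 = 100 × 0.66 = 66 → 66

66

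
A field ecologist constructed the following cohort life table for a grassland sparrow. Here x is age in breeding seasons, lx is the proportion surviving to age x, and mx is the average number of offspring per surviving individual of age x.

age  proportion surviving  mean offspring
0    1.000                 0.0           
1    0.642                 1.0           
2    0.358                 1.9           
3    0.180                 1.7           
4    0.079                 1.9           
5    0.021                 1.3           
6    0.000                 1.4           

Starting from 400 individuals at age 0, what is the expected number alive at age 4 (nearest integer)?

Expected survivors = N0 · l_4 = 400 × 0.079 = 31.6 → 32

32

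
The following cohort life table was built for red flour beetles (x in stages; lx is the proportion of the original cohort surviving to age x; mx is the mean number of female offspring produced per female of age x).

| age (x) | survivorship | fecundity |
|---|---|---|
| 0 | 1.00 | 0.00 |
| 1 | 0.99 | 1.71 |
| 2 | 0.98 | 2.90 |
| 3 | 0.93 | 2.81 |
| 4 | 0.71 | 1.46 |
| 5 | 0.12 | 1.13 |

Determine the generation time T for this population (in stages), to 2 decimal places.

lx·mx: 0, 1.6929, 2.842, 2.6133, 1.0366, 0.1356 → R0 = 8.3204
x·lx·mx: 0, 1.6929, 5.684, 7.8399, 4.1464, 0.678 → Σ = 20.0412
T = 20.0412 / 8.3204 = 2.408682… → 2.41

2.41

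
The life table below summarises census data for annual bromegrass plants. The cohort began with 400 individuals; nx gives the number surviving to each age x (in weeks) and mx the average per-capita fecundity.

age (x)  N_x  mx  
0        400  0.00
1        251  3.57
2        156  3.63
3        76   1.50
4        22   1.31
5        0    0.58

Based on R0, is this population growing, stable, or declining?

lx = nx/n0 = nx/400: 1, 0.6275, 0.39, 0.19, 0.055, 0
R0 = Σ lx·mx = 0 + 2.240175 + 1.4157 + 0.285 + 0.07205 + 0 = 4.012925
R0 > 1, so the population is growing.

growing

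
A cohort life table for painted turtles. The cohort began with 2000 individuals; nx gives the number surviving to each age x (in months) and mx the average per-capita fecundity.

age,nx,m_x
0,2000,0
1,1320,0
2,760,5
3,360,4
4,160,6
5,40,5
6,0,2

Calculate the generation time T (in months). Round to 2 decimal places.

lx = nx/n0 = nx/2000: 1, 0.66, 0.38, 0.18, 0.08, 0.02, 0
lx·mx: 0, 0, 1.9, 0.72, 0.48, 0.1, 0 → R0 = 3.2
x·lx·mx: 0, 0, 3.8, 2.16, 1.92, 0.5, 0 → Σ = 8.38
T = 8.38 / 3.2 = 2.61875 → 2.62

2.62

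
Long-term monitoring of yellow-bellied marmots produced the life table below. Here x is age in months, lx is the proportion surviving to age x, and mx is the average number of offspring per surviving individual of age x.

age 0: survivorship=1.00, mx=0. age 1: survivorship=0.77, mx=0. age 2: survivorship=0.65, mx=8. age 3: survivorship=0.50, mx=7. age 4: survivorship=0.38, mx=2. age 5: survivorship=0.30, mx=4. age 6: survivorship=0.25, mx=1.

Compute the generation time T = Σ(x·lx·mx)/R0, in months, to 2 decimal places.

lx·mx: 0, 0, 5.2, 3.5, 0.76, 1.2, 0.25 → R0 = 10.91
x·lx·mx: 0, 0, 10.4, 10.5, 3.04, 6, 1.5 → Σ = 31.44
T = 31.44 / 10.91 = 2.88176… → 2.88

2.88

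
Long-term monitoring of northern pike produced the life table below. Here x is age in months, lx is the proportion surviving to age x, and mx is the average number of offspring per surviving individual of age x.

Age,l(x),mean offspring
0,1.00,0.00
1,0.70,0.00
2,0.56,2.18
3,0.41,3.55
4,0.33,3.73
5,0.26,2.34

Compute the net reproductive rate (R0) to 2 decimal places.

4.52

lx·mx by age: 0, 0, 1.2208, 1.4555, 1.2309, 0.6084
R0 = Σ lx·mx = 4.5156 → 4.52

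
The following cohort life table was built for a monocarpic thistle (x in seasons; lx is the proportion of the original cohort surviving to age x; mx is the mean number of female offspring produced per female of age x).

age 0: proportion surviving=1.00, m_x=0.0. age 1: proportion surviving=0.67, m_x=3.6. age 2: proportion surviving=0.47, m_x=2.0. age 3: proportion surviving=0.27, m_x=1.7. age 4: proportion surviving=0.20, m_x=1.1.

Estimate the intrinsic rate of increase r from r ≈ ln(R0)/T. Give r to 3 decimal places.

R0 = Σ lx·mx = 0 + 2.412 + 0.94 + 0.459 + 0.22 = 4.031
Σ x·lx·mx = 6.549; T = 6.549/4.031 = 1.62466…
r ≈ ln(R0)/T = ln(4.031)/1.62466… = 0.85804… → 0.858

0.858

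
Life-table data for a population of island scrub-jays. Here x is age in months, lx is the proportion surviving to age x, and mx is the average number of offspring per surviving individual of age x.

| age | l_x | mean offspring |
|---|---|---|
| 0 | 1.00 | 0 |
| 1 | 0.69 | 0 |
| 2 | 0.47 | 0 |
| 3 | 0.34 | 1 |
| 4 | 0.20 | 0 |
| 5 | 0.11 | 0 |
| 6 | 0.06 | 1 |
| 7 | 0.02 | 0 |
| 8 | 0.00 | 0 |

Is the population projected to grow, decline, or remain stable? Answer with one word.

declining

R0 = Σ lx·mx = 0 + 0 + 0 + 0.34 + 0 + 0 + 0.06 + 0 + 0 = 0.4
R0 < 1, so the population is declining.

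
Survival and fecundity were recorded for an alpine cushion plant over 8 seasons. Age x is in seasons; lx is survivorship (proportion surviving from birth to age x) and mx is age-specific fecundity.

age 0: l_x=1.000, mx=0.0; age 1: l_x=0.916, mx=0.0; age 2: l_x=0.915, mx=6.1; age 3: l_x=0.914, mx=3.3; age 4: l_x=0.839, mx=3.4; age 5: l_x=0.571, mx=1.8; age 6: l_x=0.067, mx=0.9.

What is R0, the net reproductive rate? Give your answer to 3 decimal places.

lx·mx by age: 0, 0, 5.5815, 3.0162, 2.8526, 1.0278, 0.0603
R0 = Σ lx·mx = 12.5384 → 12.538

12.538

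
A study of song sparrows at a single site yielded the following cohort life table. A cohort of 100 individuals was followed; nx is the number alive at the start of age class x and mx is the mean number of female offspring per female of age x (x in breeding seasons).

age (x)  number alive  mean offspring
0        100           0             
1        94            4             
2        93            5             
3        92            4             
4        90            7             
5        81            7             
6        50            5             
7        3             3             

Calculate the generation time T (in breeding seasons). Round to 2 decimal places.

3.50

lx = nx/n0 = nx/100: 1, 0.94, 0.93, 0.92, 0.9, 0.81, 0.5, 0.03
lx·mx: 0, 3.76, 4.65, 3.68, 6.3, 5.67, 2.5, 0.09 → R0 = 26.65
x·lx·mx: 0, 3.76, 9.3, 11.04, 25.2, 28.35, 15, 0.63 → Σ = 93.28
T = 93.28 / 26.65 = 3.500188… → 3.50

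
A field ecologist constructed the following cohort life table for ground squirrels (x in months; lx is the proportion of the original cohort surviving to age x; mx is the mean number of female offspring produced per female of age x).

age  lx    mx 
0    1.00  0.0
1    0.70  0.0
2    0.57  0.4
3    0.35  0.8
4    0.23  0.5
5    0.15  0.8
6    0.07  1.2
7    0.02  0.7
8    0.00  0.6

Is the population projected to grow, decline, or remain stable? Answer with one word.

declining

R0 = Σ lx·mx = 0 + 0 + 0.228 + 0.28 + 0.115 + 0.12 + 0.084 + 0.014 + 0 = 0.841
R0 < 1, so the population is declining.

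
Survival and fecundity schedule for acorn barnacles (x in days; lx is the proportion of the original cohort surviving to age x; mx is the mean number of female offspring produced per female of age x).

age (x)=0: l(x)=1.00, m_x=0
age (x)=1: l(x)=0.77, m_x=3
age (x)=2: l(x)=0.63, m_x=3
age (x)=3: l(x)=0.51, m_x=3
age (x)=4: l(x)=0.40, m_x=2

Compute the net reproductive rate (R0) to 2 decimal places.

lx·mx by age: 0, 2.31, 1.89, 1.53, 0.8
R0 = Σ lx·mx = 6.53 → 6.53

6.53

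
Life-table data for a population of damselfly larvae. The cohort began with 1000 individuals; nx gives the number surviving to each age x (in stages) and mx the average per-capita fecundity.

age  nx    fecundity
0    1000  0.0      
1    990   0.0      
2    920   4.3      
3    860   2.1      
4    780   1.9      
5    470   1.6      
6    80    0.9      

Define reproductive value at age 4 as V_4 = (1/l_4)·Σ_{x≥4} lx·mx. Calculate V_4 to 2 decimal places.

lx = nx/n0 = nx/1000: 1, 0.99, 0.92, 0.86, 0.78, 0.47, 0.08
lx·mx for x ≥ 4: 1.482, 0.752, 0.072 → sum = 2.306
V_4 = 2.306 / l_4 = 2.306 / 0.78 = 2.95641… → 2.96

2.96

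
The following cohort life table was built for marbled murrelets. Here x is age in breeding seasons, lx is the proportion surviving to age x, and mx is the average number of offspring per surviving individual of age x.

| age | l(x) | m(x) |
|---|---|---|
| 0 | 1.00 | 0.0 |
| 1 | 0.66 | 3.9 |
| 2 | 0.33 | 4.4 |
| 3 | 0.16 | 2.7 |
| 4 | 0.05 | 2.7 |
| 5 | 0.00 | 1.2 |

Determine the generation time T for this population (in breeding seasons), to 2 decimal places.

1.59

lx·mx: 0, 2.574, 1.452, 0.432, 0.135, 0 → R0 = 4.593
x·lx·mx: 0, 2.574, 2.904, 1.296, 0.54, 0 → Σ = 7.314
T = 7.314 / 4.593 = 1.592423… → 1.59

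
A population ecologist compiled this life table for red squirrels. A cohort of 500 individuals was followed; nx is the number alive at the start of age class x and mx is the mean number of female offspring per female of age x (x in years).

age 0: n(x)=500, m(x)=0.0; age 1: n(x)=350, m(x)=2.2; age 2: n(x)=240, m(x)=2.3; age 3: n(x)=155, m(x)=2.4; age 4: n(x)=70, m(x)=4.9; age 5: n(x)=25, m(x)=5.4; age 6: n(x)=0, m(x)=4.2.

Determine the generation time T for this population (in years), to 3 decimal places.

lx = nx/n0 = nx/500: 1, 0.7, 0.48, 0.31, 0.14, 0.05, 0
lx·mx: 0, 1.54, 1.104, 0.744, 0.686, 0.27, 0 → R0 = 4.344
x·lx·mx: 0, 1.54, 2.208, 2.232, 2.744, 1.35, 0 → Σ = 10.074
T = 10.074 / 4.344 = 2.319061… → 2.319

2.319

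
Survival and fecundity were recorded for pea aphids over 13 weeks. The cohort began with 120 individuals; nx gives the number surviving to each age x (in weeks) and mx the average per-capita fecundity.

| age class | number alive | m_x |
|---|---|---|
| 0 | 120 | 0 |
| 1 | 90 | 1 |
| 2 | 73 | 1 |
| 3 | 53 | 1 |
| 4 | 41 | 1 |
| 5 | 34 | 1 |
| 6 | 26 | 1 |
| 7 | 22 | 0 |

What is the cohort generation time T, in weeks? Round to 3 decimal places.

2.792

lx = nx/n0 = nx/120: 1, 0.75, 0.60833…, 0.44167…, 0.34167…, 0.28333…, 0.21667…, 0.18333…
lx·mx: 0, 0.75, 0.608333…, 0.441667…, 0.341667…, 0.283333…, 0.216667…, 0 → R0 = 2.641667…
x·lx·mx: 0, 0.75, 1.216667…, 1.325…, 1.366667…, 1.416667…, 1.3…, 0 → Σ = 7.375…
T = 7.375… / 2.641667… = 2.791798… → 2.792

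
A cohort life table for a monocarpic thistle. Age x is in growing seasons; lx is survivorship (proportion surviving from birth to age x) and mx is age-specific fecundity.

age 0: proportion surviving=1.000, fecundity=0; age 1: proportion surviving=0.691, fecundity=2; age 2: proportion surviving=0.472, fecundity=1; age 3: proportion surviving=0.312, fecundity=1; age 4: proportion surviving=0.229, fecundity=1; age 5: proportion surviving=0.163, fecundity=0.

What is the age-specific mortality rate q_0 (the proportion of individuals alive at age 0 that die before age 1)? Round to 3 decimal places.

q_0 = (l_0 − l_1) / l_0 = (1 − 0.691) / 1
     = 0.309 / 1 = 0.309 → 0.309

0.309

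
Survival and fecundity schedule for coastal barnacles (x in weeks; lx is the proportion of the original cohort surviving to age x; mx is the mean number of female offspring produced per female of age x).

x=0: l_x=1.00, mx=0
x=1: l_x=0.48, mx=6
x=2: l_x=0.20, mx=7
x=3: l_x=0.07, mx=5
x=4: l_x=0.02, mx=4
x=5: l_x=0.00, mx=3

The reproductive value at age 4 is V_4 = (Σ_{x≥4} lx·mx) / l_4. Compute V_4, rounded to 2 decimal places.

lx·mx for x ≥ 4: 0.08, 0 → sum = 0.08
V_4 = 0.08 / l_4 = 0.08 / 0.02 = 4 → 4.00

4.00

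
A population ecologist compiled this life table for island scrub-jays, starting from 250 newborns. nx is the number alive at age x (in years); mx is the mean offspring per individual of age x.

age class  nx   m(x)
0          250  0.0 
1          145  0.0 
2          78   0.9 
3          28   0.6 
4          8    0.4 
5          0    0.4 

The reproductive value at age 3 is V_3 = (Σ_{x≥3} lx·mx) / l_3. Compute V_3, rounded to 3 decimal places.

0.714

lx = nx/n0 = nx/250: 1, 0.58, 0.312, 0.112, 0.032, 0
lx·mx for x ≥ 3: 0.0672, 0.0128, 0 → sum = 0.08
V_3 = 0.08 / l_3 = 0.08 / 0.112 = 0.714286… → 0.714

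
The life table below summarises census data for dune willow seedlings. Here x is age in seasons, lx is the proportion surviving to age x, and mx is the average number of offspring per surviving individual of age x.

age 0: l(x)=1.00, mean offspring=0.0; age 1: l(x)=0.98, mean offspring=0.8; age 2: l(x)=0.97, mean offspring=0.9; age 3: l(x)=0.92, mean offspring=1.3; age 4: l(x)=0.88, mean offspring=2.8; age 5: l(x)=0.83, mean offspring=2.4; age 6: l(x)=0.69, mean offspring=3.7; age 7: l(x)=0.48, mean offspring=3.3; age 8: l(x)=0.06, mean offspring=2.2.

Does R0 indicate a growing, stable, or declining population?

growing

R0 = Σ lx·mx = 0 + 0.784 + 0.873 + 1.196 + 2.464 + 1.992 + 2.553 + 1.584 + 0.132 = 11.578
R0 > 1, so the population is growing.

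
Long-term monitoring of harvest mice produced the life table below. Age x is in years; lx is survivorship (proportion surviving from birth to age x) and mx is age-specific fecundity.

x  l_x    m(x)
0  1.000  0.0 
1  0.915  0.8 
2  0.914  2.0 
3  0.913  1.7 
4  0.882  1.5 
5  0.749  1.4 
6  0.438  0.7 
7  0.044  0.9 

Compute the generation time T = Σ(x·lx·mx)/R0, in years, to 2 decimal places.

3.18

lx·mx: 0, 0.732, 1.828, 1.5521, 1.323, 1.0486, 0.3066, 0.0396 → R0 = 6.8299
x·lx·mx: 0, 0.732, 3.656, 4.6563, 5.292, 5.243, 1.8396, 0.2772 → Σ = 21.6961
T = 21.6961 / 6.8299 = 3.176635… → 3.18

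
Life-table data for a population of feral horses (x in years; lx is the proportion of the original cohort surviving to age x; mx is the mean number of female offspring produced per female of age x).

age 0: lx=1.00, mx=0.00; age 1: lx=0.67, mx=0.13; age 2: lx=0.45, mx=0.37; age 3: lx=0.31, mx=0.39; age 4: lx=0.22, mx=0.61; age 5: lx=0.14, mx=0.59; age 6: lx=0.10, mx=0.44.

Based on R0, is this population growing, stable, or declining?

R0 = Σ lx·mx = 0 + 0.0871 + 0.1665 + 0.1209 + 0.1342 + 0.0826 + 0.044 = 0.6353
R0 < 1, so the population is declining.

declining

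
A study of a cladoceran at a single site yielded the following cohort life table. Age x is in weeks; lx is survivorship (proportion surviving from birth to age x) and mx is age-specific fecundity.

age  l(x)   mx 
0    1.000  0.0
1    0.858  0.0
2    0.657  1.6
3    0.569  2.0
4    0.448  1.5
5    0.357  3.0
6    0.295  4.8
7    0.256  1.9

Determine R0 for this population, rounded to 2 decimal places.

5.83

lx·mx by age: 0, 0, 1.0512, 1.138, 0.672, 1.071, 1.416, 0.4864
R0 = Σ lx·mx = 5.8346 → 5.83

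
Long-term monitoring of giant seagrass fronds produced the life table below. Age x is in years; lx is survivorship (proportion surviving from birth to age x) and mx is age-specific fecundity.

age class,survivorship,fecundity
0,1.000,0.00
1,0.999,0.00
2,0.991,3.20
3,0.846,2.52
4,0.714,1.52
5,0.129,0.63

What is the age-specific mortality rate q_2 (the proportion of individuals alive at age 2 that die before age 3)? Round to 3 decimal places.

0.146

q_2 = (l_2 − l_3) / l_2 = (0.991 − 0.846) / 0.991
     = 0.145 / 0.991 = 0.146317… → 0.146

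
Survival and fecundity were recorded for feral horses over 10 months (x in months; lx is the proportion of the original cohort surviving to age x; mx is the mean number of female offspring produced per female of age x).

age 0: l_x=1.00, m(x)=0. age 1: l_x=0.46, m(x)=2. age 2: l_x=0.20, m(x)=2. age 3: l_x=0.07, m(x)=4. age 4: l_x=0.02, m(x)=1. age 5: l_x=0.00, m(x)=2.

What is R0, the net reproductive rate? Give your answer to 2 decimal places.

lx·mx by age: 0, 0.92, 0.4, 0.28, 0.02, 0
R0 = Σ lx·mx = 1.62 → 1.62

1.62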